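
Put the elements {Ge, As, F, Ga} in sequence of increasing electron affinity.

Ga < As < Ge < F

F is in period 2, group 17; Ga is in period 4, group 13; Ge is in period 4, group 14; As is in period 4, group 15.
Electron affinity generally becomes more exothermic across a period toward the halogens and less exothermic down a group.
Neither a single period nor a single group — weigh both effects.
As > Ga: both are in period 4; the period trend gives As the larger value.
Ge > As: this pair runs against the simple trend — see the exception note.
F > Ge: both effects reinforce here, so F is clearly the higher of the two.
Note the exception: Ge has a higher electron affinity than As, contrary to the simple trend — adding an electron to As's half-filled 4p³ is unfavourable, so Ge (4p²) has the more exothermic EA.
Tabulated electron affinity (kJ/mol): F 328, Ga 29, Ge 119, As 78.
So from lowest to highest: Ga < As < Ge < F.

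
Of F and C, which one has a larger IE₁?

F

C is in period 2, group 14; F is in period 2, group 17.
Removing the outermost electron gets harder across a period and easier down a group.
All lie in period 2, so first ionization energy increases left to right.
So F has the larger IE₁ (F > C).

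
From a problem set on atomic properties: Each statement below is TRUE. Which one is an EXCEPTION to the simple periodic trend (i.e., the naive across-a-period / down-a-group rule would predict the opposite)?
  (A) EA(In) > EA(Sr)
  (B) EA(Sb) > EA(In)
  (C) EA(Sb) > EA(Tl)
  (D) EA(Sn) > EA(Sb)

(D)

The general trend: electron affinity increases across a period and decreases down a group.
(A) In (period 5, group 13) vs Sr (period 5, group 2): the stated order agrees with the simple trend.
(B) Sb (period 5, group 15) vs In (period 5, group 13): the stated order agrees with the simple trend.
(C) Sb (period 5, group 15) vs Tl (period 6, group 13): the stated order agrees with the simple trend.
(D) Sn (period 5, group 14) vs Sb (period 5, group 15): the stated order contradicts the simple trend.
The exception is (D): adding an electron to Sb's half-filled 5p³ is unfavourable, so Sn has the more exothermic EA.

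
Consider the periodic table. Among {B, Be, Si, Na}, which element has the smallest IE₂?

The second ionization energy removes an electron from the +1 ion. For each element: B⁺ still has 2 valence electrons; Be⁺ still has 1 valence electron; Si⁺ still has 3 valence electrons; Na⁺ is the bare [Ne] core.
Core electrons are held far more tightly than valence electrons, so Na tops the IE_2 order.
Valence configurations: B⁺ [He]2s², Be⁺ [He]2s¹, Si⁺ [Ne]3s²3p¹.
Tabulated IE_2 (kJ/mol): B 2427, Be 1757, Si 1577, Na 4562.
Hence IE_2: Si < Be < B < Na.

Si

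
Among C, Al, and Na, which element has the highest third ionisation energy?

Na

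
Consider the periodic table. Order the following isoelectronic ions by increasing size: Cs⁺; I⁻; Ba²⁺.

Ba²⁺ < Cs⁺ < I⁻

All of these have 54 electrons, so size is governed by nuclear charge alone: the more protons, the stronger the pull on the same electron cloud, and the smaller the ion.
Nuclear charges: Ba²⁺ (Z=56), Cs⁺ (Z=55), I⁻ (Z=53).
Smallest to largest: Ba²⁺ < Cs⁺ < I⁻.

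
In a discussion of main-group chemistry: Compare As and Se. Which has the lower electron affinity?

As

Electron affinity generally becomes more exothermic across a period toward the halogens and less exothermic down a group.
All lie in period 4, so electron affinity increases left to right.
So As has the lower electron affinity (As < Se).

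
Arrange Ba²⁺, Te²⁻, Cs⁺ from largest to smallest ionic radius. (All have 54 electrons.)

All of these have 54 electrons, so size is governed by nuclear charge alone: the more protons, the stronger the pull on the same electron cloud, and the smaller the ion.
Nuclear charges: Ba²⁺ (Z=56), Cs⁺ (Z=55), Te²⁻ (Z=52).
Largest to smallest: Te²⁻ > Cs⁺ > Ba²⁺.

Te²⁻ > Cs⁺ > Ba²⁺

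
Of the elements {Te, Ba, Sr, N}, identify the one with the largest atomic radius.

N is in period 2, group 15; Sr is in period 5, group 2; Te is in period 5, group 16; Ba is in period 6, group 2.
Atomic radius shrinks across a period as nuclear charge pulls the same shell inward, and grows down a group as new shells are added.
Here both period and group differ, so the two effects have to be weighed against each other.
Te > N: the two effects oppose for this pair; the down-group effect wins (136 vs 71 pm).
Sr > Te: Sr lies to the left of Te in period 5, so the across-period effect alone puts Sr larger.
Ba > Sr: they share group 2; the group trend gives Ba the larger value.
For reference (pm): N 71, Sr 185, Te 136, Ba 196.
The largest atomic radius among these belongs to Ba.

Ba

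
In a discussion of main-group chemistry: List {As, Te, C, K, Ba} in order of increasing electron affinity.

Ba, K, As, C, Te

C is in period 2, group 14; K is in period 4, group 1; As is in period 4, group 15; Te is in period 5, group 16; Ba is in period 6, group 2.
Adding an electron releases more energy for atoms nearer the top right (short of the noble gases).
Neither a single period nor a single group — weigh both effects.
K > Ba: period and group pull opposite ways; the down-group shift dominates (48 vs 14 kJ/mol).
As > K: As lies to the right of K in period 4, so the across-period effect alone puts As higher.
C > As: the two effects oppose for this pair; the down-group effect wins (122 vs 78 kJ/mol).
Te > C: the two effects oppose for this pair; the across-period effect wins (190 vs 122 kJ/mol).
Approximate values (kJ/mol): C 122, K 48, As 78, Te 190, Ba 14.
So from lowest to highest: Ba < K < As < C < Te.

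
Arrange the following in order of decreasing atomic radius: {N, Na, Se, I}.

Na > I > Se > N

N is in period 2, group 15; Na is in period 3, group 1; Se is in period 4, group 16; I is in period 5, group 17.
Across a period the added protons contract the valence shell; down a group each new principal shell makes the atom larger.
Neither a single period nor a single group — weigh both effects.
Se > N: the two effects oppose for this pair; the down-group effect wins (116 vs 71 pm).
I > Se: the two effects oppose for this pair; the down-group effect wins (133 vs 116 pm).
Na > I: period and group pull opposite ways; the across-period shift dominates (155 vs 133 pm).
Tabulated atomic radius (pm): N 71, Na 155, Se 116, I 133.
So from largest to smallest: Na > I > Se > N.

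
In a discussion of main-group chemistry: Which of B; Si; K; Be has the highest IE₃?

IE_3 is the cost of taking one more electron from the +2 cation: B²⁺ still has 1 valence electron; Si²⁺ still has 2 valence electrons; K²⁺ is already 1 electron into the core; Be²⁺ is the bare [He] core.
Pulling an electron out of a noble-gas core costs far more than removing a remaining valence electron, so K and Be sit at the high end of IE_3.
Valence configurations: B²⁺ [He]2s¹, Si²⁺ [Ne]3s².
The numbers (kJ/mol): B 3660, Si 3232, K 4420, Be 14849.
Putting it together, IE_3: Si < B < K < Be.

Be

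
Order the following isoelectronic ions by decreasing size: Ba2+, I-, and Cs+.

I- > Cs+ > Ba2+

All of these have 54 electrons, so size is governed by nuclear charge alone: the more protons, the stronger the pull on the same electron cloud, and the smaller the ion.
Nuclear charges: Ba2+ (Z=56), Cs+ (Z=55), I- (Z=53).
Largest to smallest: I- > Cs+ > Ba2+.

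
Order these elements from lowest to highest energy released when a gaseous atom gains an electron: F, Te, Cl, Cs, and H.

Cs < H < Te < F < Cl

Atoms with high Z_eff and room in the valence shell (especially the halogens) have the most exothermic electron affinities.
Neither a single period nor a single group — weigh both effects.
H > Cs: they share group 1; the group trend gives H the larger value.
Te > H: period and group pull opposite ways; the across-period shift dominates (190 vs 73 kJ/mol).
F > Te: both effects reinforce here, so F is clearly the higher of the two.
Cl > F: this pair runs against the simple trend — see the exception note.
Note the exception: Cl has a higher electron affinity than F, contrary to the simple trend — F's small 2p subshell makes the incoming electron feel strong e⁻–e⁻ repulsion, so Cl actually releases more energy on gaining an electron.
Tabulated electron affinity (kJ/mol): H 73, F 328, Cl 349, Te 190, Cs 46.
So from lowest to highest: Cs < H < Te < F < Cl.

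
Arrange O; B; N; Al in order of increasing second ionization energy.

Al, B, N, O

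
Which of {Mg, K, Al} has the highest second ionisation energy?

K

IE_2 is the cost of taking one more electron from the +1 cation: Mg⁺ still has 1 valence electron; K⁺ is the bare [Ar] core; Al⁺ still has 2 valence electrons.
Breaking into a closed-shell core is much more expensive than removing a leftover valence electron — K has the largest IE_2 here.
Valence configurations: Mg⁺ [Ne]3s¹, Al⁺ [Ne]3s².
Tabulated IE_2 (kJ/mol): Mg 1451, K 3052, Al 1817.
Putting it together, IE_2: Mg < Al < K.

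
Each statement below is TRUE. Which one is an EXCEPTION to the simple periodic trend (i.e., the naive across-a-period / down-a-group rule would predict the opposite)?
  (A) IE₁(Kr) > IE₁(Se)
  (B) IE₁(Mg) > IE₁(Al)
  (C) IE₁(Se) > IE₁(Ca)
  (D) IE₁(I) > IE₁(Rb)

(B)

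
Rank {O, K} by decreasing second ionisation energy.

O > K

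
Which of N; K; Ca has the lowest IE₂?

The second ionization energy removes an electron from the +1 ion. For each element: N⁺ still has 4 valence electrons; K⁺ is the bare [Ar] core; Ca⁺ still has 1 valence electron.
Pulling an electron out of a noble-gas core costs far more than removing a remaining valence electron, so K sits at the high end of IE_2.
Valence configurations: N⁺ [He]2s²2p², Ca⁺ [Ar]4s¹.
Tabulated IE_2 (kJ/mol): N 2856, K 3052, Ca 1145.
So the second ionization energies run Ca < N < K.

Ca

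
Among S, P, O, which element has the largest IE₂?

O

After 1 electron has been removed, what remains? S⁺ still has 5 valence electrons; P⁺ still has 4 valence electrons; O⁺ still has 5 valence electrons.
All are still removing valence electrons, so compare the +1 ions as you would atoms: IE_2 generally rises across a period (higher Z_eff) and falls down a group (larger shell), subject to the usual subshell exceptions.
Valence configurations: S⁺ [Ne]3s²3p³, P⁺ [Ne]3s²3p², O⁺ [He]2s²2p³.
Approximate IE_2 values (kJ/mol): S 2252, P 1907, O 3388.
Hence IE_2: P < S < O.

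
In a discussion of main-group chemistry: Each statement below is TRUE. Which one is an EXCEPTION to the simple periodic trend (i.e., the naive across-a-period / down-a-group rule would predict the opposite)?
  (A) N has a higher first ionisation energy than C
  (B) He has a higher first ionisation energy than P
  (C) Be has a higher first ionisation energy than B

(C)

The general trend: first ionisation energy increases across a period and decreases down a group.
(A) N (period 2, group 15) vs C (period 2, group 14): the stated order agrees with the simple trend.
(B) He (period 1, group 18) vs P (period 3, group 15): the stated order agrees with the simple trend.
(C) Be (period 2, group 2) vs B (period 2, group 13): the stated order contradicts the simple trend.
The exception is (C): removing B's lone 2p electron is easier than breaking Be's filled 2s².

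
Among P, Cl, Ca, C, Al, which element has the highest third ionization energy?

Ca

IE_3 is the cost of taking one more electron from the +2 cation: P²⁺ still has 3 valence electrons; Cl²⁺ still has 5 valence electrons; Ca²⁺ is the bare [Ar] core; C²⁺ still has 2 valence electrons; Al²⁺ still has 1 valence electron.
Pulling an electron out of a noble-gas core costs far more than removing a remaining valence electron, so Ca sits at the high end of IE_3.
Valence configurations: P²⁺ [Ne]3s²3p¹, Cl²⁺ [Ne]3s²3p³, C²⁺ [He]2s², Al²⁺ [Ne]3s¹.
Approximate IE_3 values (kJ/mol): P 2914, Cl 3822, Ca 4912, C 4620, Al 2745.
So the third ionization energies run Al < P < Cl < C < Ca.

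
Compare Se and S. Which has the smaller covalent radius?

S

S is in period 3, group 16; Se is in period 4, group 16.
Across a period the added protons contract the valence shell; down a group each new principal shell makes the atom larger.
All are in group 16, so atomic radius increases down the group.
So S has the smaller covalent radius (S < Se).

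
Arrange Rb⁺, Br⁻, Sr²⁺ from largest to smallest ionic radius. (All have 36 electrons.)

All of these have 36 electrons, so size is governed by nuclear charge alone: the more protons, the stronger the pull on the same electron cloud, and the smaller the ion.
Nuclear charges: Sr²⁺ (Z=38), Rb⁺ (Z=37), Br⁻ (Z=35).
Largest to smallest: Br⁻ > Rb⁺ > Sr²⁺.

Br⁻, Rb⁺, Sr²⁺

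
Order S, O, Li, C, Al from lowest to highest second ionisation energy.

After 1 electron has been removed, what remains? S⁺ still has 5 valence electrons; O⁺ still has 5 valence electrons; Li⁺ is the bare [He] core; C⁺ still has 3 valence electrons; Al⁺ still has 2 valence electrons.
Pulling an electron out of a noble-gas core costs far more than removing a remaining valence electron, so Li sits at the high end of IE_2.
Valence configurations: S⁺ [Ne]3s²3p³, O⁺ [He]2s²2p³, C⁺ [He]2s²2p¹, Al⁺ [Ne]3s².
The numbers (kJ/mol): S 2252, O 3388, Li 7298, C 2353, Al 1817.
Overall IE_2 order: Al < S < C < O < Li.

Al < S < C < O < Li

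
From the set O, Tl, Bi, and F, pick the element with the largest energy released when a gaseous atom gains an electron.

O is in period 2, group 16; F is in period 2, group 17; Tl is in period 6, group 13; Bi is in period 6, group 15.
Atoms with high Z_eff and room in the valence shell (especially the halogens) have the most exothermic electron affinities.
Here both period and group differ, so the two effects have to be weighed against each other.
Bi > Tl: both are in period 6; the period trend gives Bi the larger value.
O > Bi: relative to Bi, both the across-period and down-group shifts push O's electron affinity up.
F > O: both are in period 2; the period trend gives F the larger value.
Tabulated electron affinity (kJ/mol): O 141, F 328, Tl 19, Bi 91.
The largest energy released when a gaseous atom gains an electron among these belongs to F.

F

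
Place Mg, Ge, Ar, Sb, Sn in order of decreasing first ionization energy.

First ionization energy rises across a period (greater Z_eff holds electrons more tightly) and falls down a group (valence electrons are farther from the nucleus).
Here both period and group differ, so the two effects have to be weighed against each other.
Mg > Sn: the two effects oppose for this pair; the down-group effect wins (738 vs 709 kJ/mol).
Ge > Mg: period and group pull opposite ways; the across-period shift dominates (762 vs 738 kJ/mol).
Sb > Ge: the two effects oppose for this pair; the across-period effect wins (831 vs 762 kJ/mol).
Ar > Sb: both effects reinforce here, so Ar is clearly the higher of the two.
Tabulated first ionization energy (kJ/mol): Mg 738, Ar 1521, Ge 762, Sn 709, Sb 831.
So from highest to lowest: Ar > Sb > Ge > Mg > Sn.

Ar > Sb > Ge > Mg > Sn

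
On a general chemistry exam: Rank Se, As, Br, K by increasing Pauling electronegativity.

K < As < Se < Br

K is in period 4, group 1; As is in period 4, group 15; Se is in period 4, group 16; Br is in period 4, group 17.
EN rises left→right (higher Z_eff, smaller atoms) and falls top→bottom (larger, more shielded atoms).
All lie in period 4, so electronegativity increases left to right.
So from lowest to highest: K < As < Se < Br.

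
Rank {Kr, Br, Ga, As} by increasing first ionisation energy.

Ga, As, Br, Kr

Ga is in period 4, group 13; As is in period 4, group 15; Br is in period 4, group 17; Kr is in period 4, group 18.
Removing the outermost electron gets harder across a period and easier down a group.
All lie in period 4, so first ionization energy increases left to right.
So from lowest to highest: Ga < As < Br < Kr.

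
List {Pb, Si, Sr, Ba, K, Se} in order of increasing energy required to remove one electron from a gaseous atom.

K, Ba, Sr, Pb, Si, Se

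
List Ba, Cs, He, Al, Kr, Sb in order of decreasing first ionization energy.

He, Kr, Sb, Al, Ba, Cs

Removing the outermost electron gets harder across a period and easier down a group.
These span different periods and groups, so the two trends combine.
Ba > Cs: Ba lies to the right of Cs in period 6, so the across-period effect alone puts Ba higher.
Al > Ba: both effects reinforce here, so Al is clearly the higher of the two.
Sb > Al: period and group pull opposite ways; the across-period shift dominates (831 vs 578 kJ/mol).
Kr > Sb: relative to Sb, both the across-period and down-group shifts push Kr's first ionization energy up.
He > Kr: He sits above Kr in group 18, so the down-group effect alone puts He higher.
Tabulated first ionization energy (kJ/mol): He 2372, Al 578, Kr 1351, Sb 831, Cs 376, Ba 503.
So from highest to lowest: He > Kr > Sb > Al > Ba > Cs.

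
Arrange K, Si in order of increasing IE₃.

IE_3 is the cost of taking one more electron from the +2 cation: K²⁺ is already 1 electron into the core; Si²⁺ still has 2 valence electrons.
Core electrons are held far more tightly than valence electrons, so K tops the IE_3 order.
Approximate IE_3 values (kJ/mol): K 4420, Si 3232.
Overall IE_3 order: Si < K.

Si, K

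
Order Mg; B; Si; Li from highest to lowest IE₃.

Li > Mg > B > Si

Consider each +2 ion: Mg²⁺ is the bare [Ne] core; B²⁺ still has 1 valence electron; Si²⁺ still has 2 valence electrons; Li²⁺ is already 1 electron into the core.
Pulling an electron out of a noble-gas core costs far more than removing a remaining valence electron, so Mg and Li sit at the high end of IE_3.
Valence configurations: B²⁺ [He]2s¹, Si²⁺ [Ne]3s².
Tabulated IE_3 (kJ/mol): Mg 7733, B 3660, Si 3232, Li 11815.
Hence IE_3: Si < B < Mg < Li.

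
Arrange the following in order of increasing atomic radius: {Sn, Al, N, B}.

N, B, Al, Sn

Atomic radius shrinks across a period as nuclear charge pulls the same shell inward, and grows down a group as new shells are added.
Here both period and group differ, so the two effects have to be weighed against each other.
B > N: both are in period 2; the period trend gives B the larger value.
Al > B: they share group 13; the group trend gives Al the larger value.
Sn > Al: the two effects oppose for this pair; the down-group effect wins (140 vs 126 pm).
Approximate values (pm): B 85, N 71, Al 126, Sn 140.
So from smallest to largest: N < B < Al < Sn.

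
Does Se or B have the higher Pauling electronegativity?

Se

B is in period 2, group 13; Se is in period 4, group 16.
Atoms toward the upper right of the periodic table pull bonding electrons most strongly.
Neither a single period nor a single group — weigh both effects.
Se > B: the two effects oppose for this pair; the across-period effect wins (2.55 vs 2.04).
For reference (Pauling): B 2.04, Se 2.55.
So Se has the higher Pauling electronegativity (Se > B).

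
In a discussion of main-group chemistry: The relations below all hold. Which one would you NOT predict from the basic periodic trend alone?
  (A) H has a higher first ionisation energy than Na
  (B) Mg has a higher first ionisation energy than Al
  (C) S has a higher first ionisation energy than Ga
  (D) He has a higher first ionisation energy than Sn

(B)

The general trend: first ionisation energy increases across a period and decreases down a group.
(A) H (period 1, group 1) vs Na (period 3, group 1): the stated order agrees with the simple trend.
(B) Mg (period 3, group 2) vs Al (period 3, group 13): the stated order contradicts the simple trend.
(C) S (period 3, group 16) vs Ga (period 4, group 13): the stated order agrees with the simple trend.
(D) He (period 1, group 18) vs Sn (period 5, group 14): the stated order agrees with the simple trend.
The exception is (B): Al's single 3p electron is easier to remove than one from Mg's filled 3s².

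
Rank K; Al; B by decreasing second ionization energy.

The second ionization energy removes an electron from the +1 ion. For each element: K⁺ is the bare [Ar] core; Al⁺ still has 2 valence electrons; B⁺ still has 2 valence electrons.
Pulling an electron out of a noble-gas core costs far more than removing a remaining valence electron, so K sits at the high end of IE_2.
Valence configurations: Al⁺ [Ne]3s², B⁺ [He]2s².
Tabulated IE_2 (kJ/mol): K 3052, Al 1817, B 2427.
Hence IE_2: Al < B < K.

K > B > Al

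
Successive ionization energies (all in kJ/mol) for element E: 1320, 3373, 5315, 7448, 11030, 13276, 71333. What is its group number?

Look for the largest jump between consecutive ionization energies: IE7/IE6 ≈ 5.4, far larger than any earlier ratio.
That jump marks the point where a core electron is being removed. So the atom has 6 valence electrons.
A main-group element with 6 valence electrons is in group 16.

Group 16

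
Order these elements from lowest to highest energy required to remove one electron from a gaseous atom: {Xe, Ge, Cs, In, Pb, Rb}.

Removing the outermost electron gets harder across a period and easier down a group.
Neither a single period nor a single group — weigh both effects.
Rb > Cs: they share group 1; the group trend gives Rb the larger value.
In > Rb: both are in period 5; the period trend gives In the larger value.
Pb > In: period and group pull opposite ways; the across-period shift dominates (716 vs 558 kJ/mol).
Ge > Pb: they share group 14; the group trend gives Ge the larger value.
Xe > Ge: the two effects oppose for this pair; the across-period effect wins (1170 vs 762 kJ/mol).
Tabulated first ionization energy (kJ/mol): Ge 762, Rb 403, In 558, Xe 1170, Cs 376, Pb 716.
So from lowest to highest: Cs < Rb < In < Pb < Ge < Xe.

Cs, Rb, In, Pb, Ge, Xe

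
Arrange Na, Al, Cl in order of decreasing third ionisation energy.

Na, Cl, Al

Consider each +2 ion: Na²⁺ is already 1 electron into the core; Al²⁺ still has 1 valence electron; Cl²⁺ still has 5 valence electrons.
Core electrons are held far more tightly than valence electrons, so Na tops the IE_3 order.
Valence configurations: Al²⁺ [Ne]3s¹, Cl²⁺ [Ne]3s²3p³.
The numbers (kJ/mol): Na 6910, Al 2745, Cl 3822.
So the third ionization energies run Al < Cl < Na.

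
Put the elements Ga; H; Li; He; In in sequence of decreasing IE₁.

He, H, Ga, In, Li

H is in period 1, group 1; He is in period 1, group 18; Li is in period 2, group 1; Ga is in period 4, group 13; In is in period 5, group 13.
IE₁ increases left→right with effective nuclear charge and decreases top→bottom as the valence shell moves farther out.
These span different periods and groups, so the two trends combine.
In > Li: the two effects oppose for this pair; the across-period effect wins (558 vs 520 kJ/mol).
Ga > In: Ga sits above In in group 13, so the down-group effect alone puts Ga higher.
H > Ga: the two effects oppose for this pair; the down-group effect wins (1312 vs 579 kJ/mol).
He > H: both are in period 1; the period trend gives He the larger value.
For reference (kJ/mol): H 1312, He 2372, Li 520, Ga 579, In 558.
So from highest to lowest: He > H > Ga > In > Li.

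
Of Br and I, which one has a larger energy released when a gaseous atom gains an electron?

Br is in period 4, group 17; I is in period 5, group 17.
Electron affinity generally becomes more exothermic across a period toward the halogens and less exothermic down a group.
All are in group 17, so electron affinity increases up the group.
So Br has the larger energy released when a gaseous atom gains an electron (Br > I).

Br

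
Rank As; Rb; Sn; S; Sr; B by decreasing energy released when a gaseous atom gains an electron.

S > Sn > As > Rb > B > Sr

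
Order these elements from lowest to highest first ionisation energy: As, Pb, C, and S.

C is in period 2, group 14; S is in period 3, group 16; As is in period 4, group 15; Pb is in period 6, group 14.
IE₁ increases left→right with effective nuclear charge and decreases top→bottom as the valence shell moves farther out.
Here both period and group differ, so the two effects have to be weighed against each other.
As > Pb: relative to Pb, both the across-period and down-group shifts push As's first ionization energy up.
S > As: both effects reinforce here, so S is clearly the higher of the two.
C > S: period and group pull opposite ways; the down-group shift dominates (1086 vs 1000 kJ/mol).
Tabulated first ionization energy (kJ/mol): C 1086, S 1000, As 947, Pb 716.
So from lowest to highest: Pb < As < S < C.

Pb < As < S < C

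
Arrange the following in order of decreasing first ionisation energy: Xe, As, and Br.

Xe > Br > As

As is in period 4, group 15; Br is in period 4, group 17; Xe is in period 5, group 18.
IE₁ increases left→right with effective nuclear charge and decreases top→bottom as the valence shell moves farther out.
These span different periods and groups, so the two trends combine.
Br > As: both are in period 4; the period trend gives Br the larger value.
Xe > Br: period and group pull opposite ways; the across-period shift dominates (1170 vs 1140 kJ/mol).
Tabulated first ionization energy (kJ/mol): As 947, Br 1140, Xe 1170.
So from highest to lowest: Xe > Br > As.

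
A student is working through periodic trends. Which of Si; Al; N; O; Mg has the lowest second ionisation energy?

Mg

IE_2 is the cost of taking one more electron from the +1 cation: Si⁺ still has 3 valence electrons; Al⁺ still has 2 valence electrons; N⁺ still has 4 valence electrons; O⁺ still has 5 valence electrons; Mg⁺ still has 1 valence electron.
All are still removing valence electrons, so compare the +1 ions as you would atoms: IE_2 generally rises across a period (higher Z_eff) and falls down a group (larger shell), subject to the usual subshell exceptions.
Valence configurations: Si⁺ [Ne]3s²3p¹, Al⁺ [Ne]3s², N⁺ [He]2s²2p², O⁺ [He]2s²2p³, Mg⁺ [Ne]3s¹.
Si⁺ loses a lone 3p electron whereas Al⁺ must break into a filled 3s² pair, so IE_2(Al) > IE_2(Si) even though Si has the higher nuclear charge.
Tabulated IE_2 (kJ/mol): Si 1577, Al 1817, N 2856, O 3388, Mg 1451.
So the second ionization energies run Mg < Si < Al < N < O.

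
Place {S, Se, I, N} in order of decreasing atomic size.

N is in period 2, group 15; S is in period 3, group 16; Se is in period 4, group 16; I is in period 5, group 17.
Radius decreases left→right (rising Z_eff, same n) and increases top→bottom (higher n).
Neither a single period nor a single group — weigh both effects.
S > N: the two effects oppose for this pair; the down-group effect wins (103 vs 71 pm).
Se > S: Se sits below S in group 16, so the down-group effect alone puts Se larger.
I > Se: the two effects oppose for this pair; the down-group effect wins (133 vs 116 pm).
For reference (pm): N 71, S 103, Se 116, I 133.
So from largest to smallest: I > Se > S > N.

I > Se > S > N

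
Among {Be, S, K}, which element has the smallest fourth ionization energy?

Consider each +3 ion: Be³⁺ is already 1 electron into the core; S³⁺ still has 3 valence electrons; K³⁺ is already 2 electrons into the core.
Breaking into a closed-shell core is much more expensive than removing a leftover valence electron — K and Be have the largest IE_4 here.
Tabulated IE_4 (kJ/mol): Be 21007, S 4556, K 5877.
So the fourth ionization energies run S < K < Be.

S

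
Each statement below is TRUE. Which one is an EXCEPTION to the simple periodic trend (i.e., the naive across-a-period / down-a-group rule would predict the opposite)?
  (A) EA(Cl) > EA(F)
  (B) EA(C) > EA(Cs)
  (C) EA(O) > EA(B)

The general trend: electron affinity increases across a period and decreases down a group.
(A) Cl (period 3, group 17) vs F (period 2, group 17): the stated order contradicts the simple trend.
(B) C (period 2, group 14) vs Cs (period 6, group 1): the stated order agrees with the simple trend.
(C) O (period 2, group 16) vs B (period 2, group 13): the stated order agrees with the simple trend.
The exception is (A): F's small 2p subshell makes the incoming electron feel strong e⁻–e⁻ repulsion, so Cl actually releases more energy on gaining an electron.

(A)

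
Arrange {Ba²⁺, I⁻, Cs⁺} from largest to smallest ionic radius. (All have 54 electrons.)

All of these have 54 electrons, so size is governed by nuclear charge alone: the more protons, the stronger the pull on the same electron cloud, and the smaller the ion.
Nuclear charges: Ba²⁺ (Z=56), Cs⁺ (Z=55), I⁻ (Z=53).
Largest to smallest: I⁻ > Cs⁺ > Ba²⁺.

I⁻, Cs⁺, Ba²⁺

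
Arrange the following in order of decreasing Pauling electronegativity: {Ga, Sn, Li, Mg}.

Li is in period 2, group 1; Mg is in period 3, group 2; Ga is in period 4, group 13; Sn is in period 5, group 14.
Smaller atoms with higher effective nuclear charge are more electronegative.
These sit on a diagonal, where the across-period and down-group effects partly cancel.
Mg > Li: period and group pull opposite ways; the across-period shift dominates (1.31 vs 0.98).
Ga > Mg: period and group pull opposite ways; the across-period shift dominates (1.81 vs 1.31).
Sn > Ga: period and group pull opposite ways; the across-period shift dominates (1.96 vs 1.81).
For reference (Pauling): Li 0.98, Mg 1.31, Ga 1.81, Sn 1.96.
So from highest to lowest: Sn > Ga > Mg > Li.

Sn, Ga, Mg, Li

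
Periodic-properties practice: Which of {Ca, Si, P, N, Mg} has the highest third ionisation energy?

IE_3 is the cost of taking one more electron from the +2 cation: Ca²⁺ is the bare [Ar] core; Si²⁺ still has 2 valence electrons; P²⁺ still has 3 valence electrons; N²⁺ still has 3 valence electrons; Mg²⁺ is the bare [Ne] core.
Pulling an electron out of a noble-gas core costs far more than removing a remaining valence electron, so Ca and Mg sit at the high end of IE_3.
Valence configurations: Si²⁺ [Ne]3s², P²⁺ [Ne]3s²3p¹, N²⁺ [He]2s²2p¹.
P²⁺ loses a lone 3p electron whereas Si²⁺ must break into a filled 3s² pair, so IE_3(Si) > IE_3(P) even though P has the higher nuclear charge.
Approximate IE_3 values (kJ/mol): Ca 4912, Si 3232, P 2914, N 4578, Mg 7733.
Hence IE_3: P < Si < N < Ca < Mg.

Mg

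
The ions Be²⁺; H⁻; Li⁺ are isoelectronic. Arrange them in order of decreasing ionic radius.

All of these have 2 electrons, so size is governed by nuclear charge alone: the more protons, the stronger the pull on the same electron cloud, and the smaller the ion.
Nuclear charges: Be²⁺ (Z=4), Li⁺ (Z=3), H⁻ (Z=1).
Largest to smallest: H⁻ > Li⁺ > Be²⁺.

H⁻, Li⁺, Be²⁺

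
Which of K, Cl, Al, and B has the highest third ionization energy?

K

After 2 electrons have been removed, what remains? K²⁺ is already 1 electron into the core; Cl²⁺ still has 5 valence electrons; Al²⁺ still has 1 valence electron; B²⁺ still has 1 valence electron.
Pulling an electron out of a noble-gas core costs far more than removing a remaining valence electron, so K sits at the high end of IE_3.
Valence configurations: Cl²⁺ [Ne]3s²3p³, Al²⁺ [Ne]3s¹, B²⁺ [He]2s¹.
Approximate IE_3 values (kJ/mol): K 4420, Cl 3822, Al 2745, B 3660.
Putting it together, IE_3: Al < B < Cl < K.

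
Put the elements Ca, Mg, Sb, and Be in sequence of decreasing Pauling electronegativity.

Sb > Be > Mg > Ca

Be is in period 2, group 2; Mg is in period 3, group 2; Ca is in period 4, group 2; Sb is in period 5, group 15.
Atoms toward the upper right of the periodic table pull bonding electrons most strongly.
Here both period and group differ, so the two effects have to be weighed against each other.
Mg > Ca: they share group 2; the group trend gives Mg the larger value.
Be > Mg: Be sits above Mg in group 2, so the down-group effect alone puts Be higher.
Sb > Be: period and group pull opposite ways; the across-period shift dominates (2.05 vs 1.57).
Tabulated electronegativity (Pauling): Be 1.57, Mg 1.31, Ca 1.00, Sb 2.05.
So from highest to lowest: Sb > Be > Mg > Ca.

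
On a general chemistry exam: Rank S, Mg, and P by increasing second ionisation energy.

After 1 electron has been removed, what remains? S⁺ still has 5 valence electrons; Mg⁺ still has 1 valence electron; P⁺ still has 4 valence electrons.
All are still removing valence electrons, so compare the +1 ions as you would atoms: IE_2 generally rises across a period (higher Z_eff) and falls down a group (larger shell), subject to the usual subshell exceptions.
Valence configurations: S⁺ [Ne]3s²3p³, Mg⁺ [Ne]3s¹, P⁺ [Ne]3s²3p².
The numbers (kJ/mol): S 2252, Mg 1451, P 1907.
Hence IE_2: Mg < P < S.

Mg < P < S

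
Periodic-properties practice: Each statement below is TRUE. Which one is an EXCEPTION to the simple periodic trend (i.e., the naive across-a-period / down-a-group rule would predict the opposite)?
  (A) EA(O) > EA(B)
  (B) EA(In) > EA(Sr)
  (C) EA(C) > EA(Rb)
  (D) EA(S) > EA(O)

(D)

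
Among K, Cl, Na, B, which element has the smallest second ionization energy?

After 1 electron has been removed, what remains? K⁺ is the bare [Ar] core; Cl⁺ still has 6 valence electrons; Na⁺ is the bare [Ne] core; B⁺ still has 2 valence electrons.
Breaking into a closed-shell core is much more expensive than removing a leftover valence electron — K and Na have the largest IE_2 here.
Valence configurations: Cl⁺ [Ne]3s²3p⁴, B⁺ [He]2s².
The numbers (kJ/mol): K 3052, Cl 2298, Na 4562, B 2427.
So the second ionization energies run Cl < B < K < Na.

Cl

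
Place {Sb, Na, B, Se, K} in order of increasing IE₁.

K < Na < B < Sb < Se

B is in period 2, group 13; Na is in period 3, group 1; K is in period 4, group 1; Se is in period 4, group 16; Sb is in period 5, group 15.
IE₁ increases left→right with effective nuclear charge and decreases top→bottom as the valence shell moves farther out.
Neither a single period nor a single group — weigh both effects.
Na > K: they share group 1; the group trend gives Na the larger value.
B > Na: relative to Na, both the across-period and down-group shifts push B's first ionization energy up.
Sb > B: period and group pull opposite ways; the across-period shift dominates (831 vs 801 kJ/mol).
Se > Sb: relative to Sb, both the across-period and down-group shifts push Se's first ionization energy up.
Approximate values (kJ/mol): B 801, Na 496, K 419, Se 941, Sb 831.
So from lowest to highest: K < Na < B < Sb < Se.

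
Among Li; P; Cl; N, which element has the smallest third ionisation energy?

IE_3 is the cost of taking one more electron from the +2 cation: Li²⁺ is already 1 electron into the core; P²⁺ still has 3 valence electrons; Cl²⁺ still has 5 valence electrons; N²⁺ still has 3 valence electrons.
Pulling an electron out of a noble-gas core costs far more than removing a remaining valence electron, so Li sits at the high end of IE_3.
Valence configurations: P²⁺ [Ne]3s²3p¹, Cl²⁺ [Ne]3s²3p³, N²⁺ [He]2s²2p¹.
Tabulated IE_3 (kJ/mol): Li 11815, P 2914, Cl 3822, N 4578.
So the third ionization energies run P < Cl < N < Li.

P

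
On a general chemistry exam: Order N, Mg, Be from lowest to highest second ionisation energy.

Mg, Be, N

Consider each +1 ion: N⁺ still has 4 valence electrons; Mg⁺ still has 1 valence electron; Be⁺ still has 1 valence electron.
All are still removing valence electrons, so compare the +1 ions as you would atoms: IE_2 generally rises across a period (higher Z_eff) and falls down a group (larger shell), subject to the usual subshell exceptions.
Valence configurations: N⁺ [He]2s²2p², Mg⁺ [Ne]3s¹, Be⁺ [He]2s¹.
Approximate IE_2 values (kJ/mol): N 2856, Mg 1451, Be 1757.
Overall IE_2 order: Mg < Be < N.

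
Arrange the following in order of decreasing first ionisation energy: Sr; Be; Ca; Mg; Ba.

Across a period the outer electron is held more tightly (higher IE₁); down a group it sits in a higher shell, more shielded, and comes off more easily.
All are in group 2, so first ionization energy increases up the group.
So from highest to lowest: Be > Mg > Ca > Sr > Ba.

Be > Mg > Ca > Sr > Ba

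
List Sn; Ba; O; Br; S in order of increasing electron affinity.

Ba < Sn < O < S < Br

O is in period 2, group 16; S is in period 3, group 16; Br is in period 4, group 17; Sn is in period 5, group 14; Ba is in period 6, group 2.
Adding an electron releases more energy for atoms nearer the top right (short of the noble gases).
Here both period and group differ, so the two effects have to be weighed against each other.
Sn > Ba: both effects reinforce here, so Sn is clearly the higher of the two.
O > Sn: relative to Sn, both the across-period and down-group shifts push O's electron affinity up.
S > O: this pair runs against the simple trend — see the exception note.
Br > S: the two effects oppose for this pair; the across-period effect wins (325 vs 200 kJ/mol).
Note the exception: S has a higher electron affinity than O, contrary to the simple trend — the compact 2p subshell of O repels the added electron more than S's larger 3p does.
Tabulated electron affinity (kJ/mol): O 141, S 200, Br 325, Sn 107, Ba 14.
So from lowest to highest: Ba < Sn < O < S < Br.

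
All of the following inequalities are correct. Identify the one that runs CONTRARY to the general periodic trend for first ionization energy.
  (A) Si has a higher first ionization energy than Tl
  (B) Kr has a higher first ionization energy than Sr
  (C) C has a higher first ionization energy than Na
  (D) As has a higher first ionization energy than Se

(D)

The general trend: first ionization energy increases across a period and decreases down a group.
(A) Si (period 3, group 14) vs Tl (period 6, group 13): the stated order agrees with the simple trend.
(B) Kr (period 4, group 18) vs Sr (period 5, group 2): the stated order agrees with the simple trend.
(C) C (period 2, group 14) vs Na (period 3, group 1): the stated order agrees with the simple trend.
(D) As (period 4, group 15) vs Se (period 4, group 16): the stated order contradicts the simple trend.
The exception is (D): Se (4p⁴) ionizes more easily than half-filled As (4p³).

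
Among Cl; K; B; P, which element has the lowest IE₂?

IE_2 is the cost of taking one more electron from the +1 cation: Cl⁺ still has 6 valence electrons; K⁺ is the bare [Ar] core; B⁺ still has 2 valence electrons; P⁺ still has 4 valence electrons.
Pulling an electron out of a noble-gas core costs far more than removing a remaining valence electron, so K sits at the high end of IE_2.
Valence configurations: Cl⁺ [Ne]3s²3p⁴, B⁺ [He]2s², P⁺ [Ne]3s²3p².
Tabulated IE_2 (kJ/mol): Cl 2298, K 3052, B 2427, P 1907.
Overall IE_2 order: P < Cl < B < K.

P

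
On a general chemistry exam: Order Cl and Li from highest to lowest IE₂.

Consider each +1 ion: Cl⁺ still has 6 valence electrons; Li⁺ is the bare [He] core.
Core electrons are held far more tightly than valence electrons, so Li tops the IE_2 order.
Approximate IE_2 values (kJ/mol): Cl 2298, Li 7298.
Overall IE_2 order: Cl < Li.

Li > Cl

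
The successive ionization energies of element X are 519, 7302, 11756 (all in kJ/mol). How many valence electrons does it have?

1

Look for the largest jump between consecutive ionization energies: IE2/IE1 ≈ 14.1, far larger than any earlier ratio.
That jump marks the point where a core electron is being removed. So the atom has 1 valence electron.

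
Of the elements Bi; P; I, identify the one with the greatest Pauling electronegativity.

I

P is in period 3, group 15; I is in period 5, group 17; Bi is in period 6, group 15.
Atoms toward the upper right of the periodic table pull bonding electrons most strongly.
Neither a single period nor a single group — weigh both effects.
P > Bi: they share group 15; the group trend gives P the larger value.
I > P: the two effects oppose for this pair; the across-period effect wins (2.66 vs 2.19).
Tabulated electronegativity (Pauling): P 2.19, I 2.66, Bi 2.02.
The greatest Pauling electronegativity among these belongs to I.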